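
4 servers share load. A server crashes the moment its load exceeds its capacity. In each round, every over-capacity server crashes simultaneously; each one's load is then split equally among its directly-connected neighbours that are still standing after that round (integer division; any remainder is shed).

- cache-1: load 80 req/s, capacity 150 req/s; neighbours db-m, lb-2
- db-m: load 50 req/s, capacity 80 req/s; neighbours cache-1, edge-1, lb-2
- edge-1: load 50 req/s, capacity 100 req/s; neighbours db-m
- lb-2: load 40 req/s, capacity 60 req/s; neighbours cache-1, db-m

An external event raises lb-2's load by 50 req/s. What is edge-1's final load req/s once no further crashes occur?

Round 1 — lb-2 at 90 > 60. lb-2 crashes.
  lb-2 sheds 90 req/s to cache-1, db-m: 45 each.
    cache-1: 80+45 = 125 ≤ 150
    db-m: 50+45 = 95 > 80
Round 2 — db-m crashes.
  db-m sheds 95 req/s to cache-1, edge-1: 47 each (1 lost).
    cache-1: 125+47 = 172 > 150
    edge-1: 50+47 = 97 ≤ 100
Round 3 — cache-1 crashes.
  cache-1 sheds 172 req/s: no online neighbours, lost.
No further crashes.

97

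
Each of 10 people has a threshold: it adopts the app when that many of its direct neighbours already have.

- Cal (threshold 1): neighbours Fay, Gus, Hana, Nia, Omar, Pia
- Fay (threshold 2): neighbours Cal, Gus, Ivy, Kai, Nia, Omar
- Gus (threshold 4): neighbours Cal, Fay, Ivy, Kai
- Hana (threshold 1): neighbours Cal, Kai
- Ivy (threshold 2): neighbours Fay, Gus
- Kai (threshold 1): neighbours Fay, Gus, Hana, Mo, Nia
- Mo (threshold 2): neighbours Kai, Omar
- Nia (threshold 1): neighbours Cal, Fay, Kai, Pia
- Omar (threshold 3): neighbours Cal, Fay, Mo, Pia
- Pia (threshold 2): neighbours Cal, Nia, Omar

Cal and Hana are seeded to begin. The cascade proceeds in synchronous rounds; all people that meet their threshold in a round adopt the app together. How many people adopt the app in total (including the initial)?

Round 1 — Cal, Hana adopt the app (initial).
Round 2 — checking thresholds:
  Fay: 1 of 6 neighbours < 2, below threshold.
  Gus: 1 of 4 neighbours < 4, below threshold.
  Kai: 1 of 5 neighbours ≥ 1, adopts the app.
  Nia: 1 of 4 neighbours ≥ 1, adopts the app.
  Omar: 1 of 4 neighbours < 3, below threshold.
  Pia: 1 of 3 neighbours < 2, below threshold.
Round 3 — checking thresholds:
  Fay: 3 of 6 neighbours ≥ 2, adopts the app.
  Gus: 2 of 4 neighbours < 4, below threshold.
  Mo: 1 of 2 neighbours < 2, below threshold.
  Omar: 1 of 4 neighbours < 3, below threshold.
  Pia: 2 of 3 neighbours ≥ 2, adopts the app.
Round 4 — checking thresholds:
  Gus: 3 of 4 neighbours < 4, below threshold.
  Ivy: 1 of 2 neighbours < 2, below threshold.
  Mo: 1 of 2 neighbours < 2, below threshold.
  Omar: 3 of 4 neighbours ≥ 3, adopts the app.
Round 5 — checking thresholds:
  Gus: 3 of 4 neighbours < 4, below threshold.
  Ivy: 1 of 2 neighbours < 2, below threshold.
  Mo: 2 of 2 neighbours ≥ 2, adopts the app.
Round 6 — no new adoptions; cascade stops.

8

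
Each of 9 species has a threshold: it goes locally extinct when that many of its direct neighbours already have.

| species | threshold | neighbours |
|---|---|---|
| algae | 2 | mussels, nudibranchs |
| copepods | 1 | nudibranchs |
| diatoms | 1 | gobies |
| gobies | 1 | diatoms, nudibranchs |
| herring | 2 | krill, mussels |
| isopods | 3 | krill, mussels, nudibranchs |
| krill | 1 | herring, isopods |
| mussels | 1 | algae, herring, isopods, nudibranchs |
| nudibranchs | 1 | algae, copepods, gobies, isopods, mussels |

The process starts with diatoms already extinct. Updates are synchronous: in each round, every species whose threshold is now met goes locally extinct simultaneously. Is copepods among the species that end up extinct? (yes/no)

Round 1 — diatoms goes locally extinct (initial).
Round 2 — checking thresholds:
  gobies: 1 of 2 neighbours ≥ 1, goes locally extinct.
Round 3 — checking thresholds:
  nudibranchs: 1 of 5 neighbours ≥ 1, goes locally extinct.
Round 4 — checking thresholds:
  algae: 1 of 2 neighbours < 2, not yet.
  copepods: 1 of 1 neighbours ≥ 1, goes locally extinct.
  isopods: 1 of 3 neighbours < 3, not yet.
  mussels: 1 of 4 neighbours ≥ 1, goes locally extinct.
Round 5 — checking thresholds:
  algae: 2 of 2 neighbours ≥ 2, goes locally extinct.
  herring: 1 of 2 neighbours < 2, not yet.
  isopods: 2 of 3 neighbours < 3, not yet.
Round 6 — no new extinctions; cascade stops.

yes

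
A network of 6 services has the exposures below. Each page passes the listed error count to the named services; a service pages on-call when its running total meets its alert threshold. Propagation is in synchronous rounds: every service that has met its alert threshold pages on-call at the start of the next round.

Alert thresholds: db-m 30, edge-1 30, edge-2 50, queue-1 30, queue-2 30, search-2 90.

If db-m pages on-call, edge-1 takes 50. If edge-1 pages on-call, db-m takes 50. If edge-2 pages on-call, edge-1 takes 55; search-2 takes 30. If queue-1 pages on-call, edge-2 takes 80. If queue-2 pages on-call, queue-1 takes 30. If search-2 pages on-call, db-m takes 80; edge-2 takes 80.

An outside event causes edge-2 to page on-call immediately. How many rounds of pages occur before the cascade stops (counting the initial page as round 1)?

3

Round 1 — edge-2 pages on-call (initial).
  edge-1: +55 → 55 ≥ 30
  search-2: +30 → 30 < 90
Round 2 — edge-1 pages on-call.
  db-m: +50 → 50 ≥ 30
Round 3 — db-m pages on-call.
No further pages.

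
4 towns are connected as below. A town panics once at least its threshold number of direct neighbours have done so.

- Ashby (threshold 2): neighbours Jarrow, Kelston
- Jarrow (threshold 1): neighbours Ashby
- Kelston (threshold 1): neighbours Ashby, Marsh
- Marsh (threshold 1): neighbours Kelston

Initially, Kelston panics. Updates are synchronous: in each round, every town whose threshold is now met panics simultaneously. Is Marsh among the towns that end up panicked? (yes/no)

Round 1 — Kelston panics (initial).
Round 2 — checking thresholds:
  Ashby: 1 of 2 neighbours < 2, below threshold.
  Marsh: 1 of 1 neighbours ≥ 1, panics.
Round 3 — no new panics; cascade stops.

yes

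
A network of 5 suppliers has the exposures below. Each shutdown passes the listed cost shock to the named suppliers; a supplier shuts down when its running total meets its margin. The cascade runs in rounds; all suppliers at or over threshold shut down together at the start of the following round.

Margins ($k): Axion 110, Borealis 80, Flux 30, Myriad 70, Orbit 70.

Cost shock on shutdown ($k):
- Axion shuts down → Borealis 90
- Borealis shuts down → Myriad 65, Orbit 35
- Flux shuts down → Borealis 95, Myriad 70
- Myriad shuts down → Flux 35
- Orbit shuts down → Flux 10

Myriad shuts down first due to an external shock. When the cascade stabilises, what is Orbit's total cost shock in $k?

Round 1 — Myriad shuts down (initial).
  Flux: +35 → 35 ≥ 30
Round 2 — Flux shuts down.
  Borealis: +95 → 95 ≥ 80
Round 3 — Borealis shuts down.
  Orbit: +35 → 35 < 70
No further shutdowns.

35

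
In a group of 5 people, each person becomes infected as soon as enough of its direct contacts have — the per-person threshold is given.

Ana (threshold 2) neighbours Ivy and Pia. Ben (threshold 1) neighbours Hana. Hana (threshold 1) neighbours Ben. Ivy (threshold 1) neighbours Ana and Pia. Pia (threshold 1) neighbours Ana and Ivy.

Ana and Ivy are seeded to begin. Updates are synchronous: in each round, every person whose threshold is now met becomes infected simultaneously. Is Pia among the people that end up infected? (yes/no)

yes

Round 1 — Ana, Ivy become infected (initial).
Round 2 — checking thresholds:
  Pia: 2 of 2 neighbours ≥ 1, becomes infected.
Round 3 — no new infections; cascade stops.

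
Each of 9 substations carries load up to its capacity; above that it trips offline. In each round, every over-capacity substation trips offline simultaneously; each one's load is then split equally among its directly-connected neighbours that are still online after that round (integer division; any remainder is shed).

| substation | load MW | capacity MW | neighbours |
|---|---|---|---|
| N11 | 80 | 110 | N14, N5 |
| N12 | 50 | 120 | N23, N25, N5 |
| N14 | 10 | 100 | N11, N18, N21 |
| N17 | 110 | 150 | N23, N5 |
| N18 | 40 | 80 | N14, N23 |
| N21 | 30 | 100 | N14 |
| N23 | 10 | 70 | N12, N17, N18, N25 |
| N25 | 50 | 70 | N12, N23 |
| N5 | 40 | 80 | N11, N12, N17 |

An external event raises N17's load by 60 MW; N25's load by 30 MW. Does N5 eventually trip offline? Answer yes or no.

Round 1 — N17 at 170 > 150; N25 at 80 > 70. N17, N25 trip offline.
  N17 sheds 170 MW to N23, N5: 85 each.
    N23: 10+85 = 95 > 70
    N5: 40+85 = 125 > 80
  N25 sheds 80 MW to N12, N23: 40 each.
    N12: 50+40 = 90 ≤ 120
    N23: 95+40 = 135 > 70
Round 2 — N23, N5 trip offline.
  N23 sheds 135 MW to N12, N18: 67 each (1 lost).
    N12: 90+67 = 157 > 120
    N18: 40+67 = 107 > 80
  N5 sheds 125 MW to N11, N12: 62 each (1 lost).
    N11: 80+62 = 142 > 110
    N12: 157+62 = 219 > 120
Round 3 — N11, N12, N18 trip offline.
  N11 sheds 142 MW to N14: 142 each.
    N14: 10+142 = 152 > 100
  N12 sheds 219 MW: no online neighbours, lost.
  N18 sheds 107 MW to N14: 107 each.
    N14: 152+107 = 259 > 100
Round 4 — N14 trips offline.
  N14 sheds 259 MW to N21: 259 each.
    N21: 30+259 = 289 > 100
Round 5 — N21 trips offline.
  N21 sheds 289 MW: no online neighbours, lost.
No further trips.

yes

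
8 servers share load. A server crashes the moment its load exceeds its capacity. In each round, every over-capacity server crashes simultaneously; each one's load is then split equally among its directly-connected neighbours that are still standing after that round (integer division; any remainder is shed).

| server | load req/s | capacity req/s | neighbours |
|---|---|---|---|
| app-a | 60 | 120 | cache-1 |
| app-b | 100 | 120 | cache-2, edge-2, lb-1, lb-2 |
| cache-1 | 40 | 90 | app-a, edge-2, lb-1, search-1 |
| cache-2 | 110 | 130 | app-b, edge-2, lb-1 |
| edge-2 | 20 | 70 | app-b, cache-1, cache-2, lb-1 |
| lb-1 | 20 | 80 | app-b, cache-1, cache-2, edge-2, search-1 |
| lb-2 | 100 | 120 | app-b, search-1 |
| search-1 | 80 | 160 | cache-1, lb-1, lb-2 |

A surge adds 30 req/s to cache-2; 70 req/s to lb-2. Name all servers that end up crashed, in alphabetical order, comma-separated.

app-a, app-b, cache-1, cache-2, edge-2, lb-1, lb-2, search-1

Round 1 — cache-2 at 140 > 130; lb-2 at 170 > 120. cache-2, lb-2 crash.
  cache-2 sheds 140 req/s to app-b, edge-2, lb-1: 46 each (2 lost).
    app-b: 100+46 = 146 > 120
    edge-2: 20+46 = 66 ≤ 70
    lb-1: 20+46 = 66 ≤ 80
  lb-2 sheds 170 req/s to app-b, search-1: 85 each.
    app-b: 146+85 = 231 > 120
    search-1: 80+85 = 165 > 160
Round 2 — app-b, search-1 crash.
  app-b sheds 231 req/s to edge-2, lb-1: 115 each (1 lost).
    edge-2: 66+115 = 181 > 70
    lb-1: 66+115 = 181 > 80
  search-1 sheds 165 req/s to cache-1, lb-1: 82 each (1 lost).
    cache-1: 40+82 = 122 > 90
    lb-1: 181+82 = 263 > 80
Round 3 — cache-1, edge-2, lb-1 crash.
  cache-1 sheds 122 req/s to app-a: 122 each.
    app-a: 60+122 = 182 > 120
  edge-2 sheds 181 req/s: no online neighbours, lost.
  lb-1 sheds 263 req/s: no online neighbours, lost.
Round 4 — app-a crashes.
  app-a sheds 182 req/s: no online neighbours, lost.
No further crashes.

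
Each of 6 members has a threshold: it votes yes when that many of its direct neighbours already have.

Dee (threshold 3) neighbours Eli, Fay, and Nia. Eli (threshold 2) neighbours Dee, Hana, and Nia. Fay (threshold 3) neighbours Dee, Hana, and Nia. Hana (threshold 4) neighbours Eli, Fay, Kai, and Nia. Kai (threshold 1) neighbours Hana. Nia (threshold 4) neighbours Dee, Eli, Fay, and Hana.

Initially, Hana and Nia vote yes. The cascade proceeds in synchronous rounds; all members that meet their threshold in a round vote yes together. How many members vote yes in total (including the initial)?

Round 1 — Hana, Nia vote yes (initial).
Round 2 — checking thresholds:
  Dee: 1 of 3 neighbours < 3, below threshold.
  Eli: 2 of 3 neighbours ≥ 2, votes yes.
  Fay: 2 of 3 neighbours < 3, below threshold.
  Kai: 1 of 1 neighbours ≥ 1, votes yes.
Round 3 — no new yes votes; cascade stops.

4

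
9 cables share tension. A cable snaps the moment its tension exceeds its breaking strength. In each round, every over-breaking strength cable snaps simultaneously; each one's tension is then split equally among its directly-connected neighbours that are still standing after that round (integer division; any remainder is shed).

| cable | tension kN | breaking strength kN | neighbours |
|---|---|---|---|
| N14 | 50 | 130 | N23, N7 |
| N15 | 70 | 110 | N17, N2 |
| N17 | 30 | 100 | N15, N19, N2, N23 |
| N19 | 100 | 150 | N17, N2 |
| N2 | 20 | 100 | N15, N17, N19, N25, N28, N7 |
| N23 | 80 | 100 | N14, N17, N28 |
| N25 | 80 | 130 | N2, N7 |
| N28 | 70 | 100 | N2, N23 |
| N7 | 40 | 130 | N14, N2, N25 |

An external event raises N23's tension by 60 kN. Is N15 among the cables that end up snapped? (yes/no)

yes

Round 1 — N23 at 140 > 100. N23 snaps.
  N23 sheds 140 kN to N14, N17, N28: 46 each (2 lost).
    N14: 50+46 = 96 ≤ 130
    N17: 30+46 = 76 ≤ 100
    N28: 70+46 = 116 > 100
Round 2 — N28 snaps.
  N28 sheds 116 kN to N2: 116 each.
    N2: 20+116 = 136 > 100
Round 3 — N2 snaps.
  N2 sheds 136 kN to N15, N17, N19, N25, N7: 27 each (1 lost).
    N15: 70+27 = 97 ≤ 110
    N17: 76+27 = 103 > 100
    N19: 100+27 = 127 ≤ 150
    N25: 80+27 = 107 ≤ 130
    N7: 40+27 = 67 ≤ 130
Round 4 — N17 snaps.
  N17 sheds 103 kN to N15, N19: 51 each (1 lost).
    N15: 97+51 = 148 > 110
    N19: 127+51 = 178 > 150
Round 5 — N15, N19 snap.
  N15 sheds 148 kN: no online neighbours, lost.
  N19 sheds 178 kN: no online neighbours, lost.
No further breaks.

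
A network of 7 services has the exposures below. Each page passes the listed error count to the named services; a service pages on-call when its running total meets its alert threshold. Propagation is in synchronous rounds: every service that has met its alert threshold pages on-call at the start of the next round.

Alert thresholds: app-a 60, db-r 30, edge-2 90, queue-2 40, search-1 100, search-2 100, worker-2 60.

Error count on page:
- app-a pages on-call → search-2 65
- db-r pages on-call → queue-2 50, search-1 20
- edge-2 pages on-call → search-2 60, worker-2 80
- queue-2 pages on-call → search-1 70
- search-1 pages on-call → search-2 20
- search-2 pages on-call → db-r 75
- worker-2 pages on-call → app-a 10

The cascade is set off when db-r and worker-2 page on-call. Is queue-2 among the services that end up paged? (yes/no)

yes

Round 1 — db-r, worker-2 page on-call (initial).
  app-a: +10 → 10 < 60
  queue-2: +50 → 50 ≥ 40
  search-1: +20 → 20 < 100
Round 2 — queue-2 pages on-call.
  search-1: +70 → 90 < 100
No further pages.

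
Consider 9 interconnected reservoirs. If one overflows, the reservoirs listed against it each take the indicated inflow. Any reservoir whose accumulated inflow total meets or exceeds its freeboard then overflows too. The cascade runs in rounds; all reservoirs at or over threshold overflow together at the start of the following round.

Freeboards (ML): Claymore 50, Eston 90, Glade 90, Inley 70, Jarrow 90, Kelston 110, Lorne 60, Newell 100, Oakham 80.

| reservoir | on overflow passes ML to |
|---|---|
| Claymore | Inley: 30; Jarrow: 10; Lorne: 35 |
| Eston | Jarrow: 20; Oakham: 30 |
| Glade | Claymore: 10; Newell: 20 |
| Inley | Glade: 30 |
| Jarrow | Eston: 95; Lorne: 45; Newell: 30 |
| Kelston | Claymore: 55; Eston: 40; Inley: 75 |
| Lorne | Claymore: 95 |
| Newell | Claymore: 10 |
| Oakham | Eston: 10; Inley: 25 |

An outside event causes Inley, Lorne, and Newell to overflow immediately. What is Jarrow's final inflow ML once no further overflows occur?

10

Round 1 — Inley, Lorne, Newell overflow (initial).
  Claymore: +95+10 → 105 ≥ 50
  Glade: +30 → 30 < 90
Round 2 — Claymore overflows.
  Jarrow: +10 → 10 < 90
No further overflows.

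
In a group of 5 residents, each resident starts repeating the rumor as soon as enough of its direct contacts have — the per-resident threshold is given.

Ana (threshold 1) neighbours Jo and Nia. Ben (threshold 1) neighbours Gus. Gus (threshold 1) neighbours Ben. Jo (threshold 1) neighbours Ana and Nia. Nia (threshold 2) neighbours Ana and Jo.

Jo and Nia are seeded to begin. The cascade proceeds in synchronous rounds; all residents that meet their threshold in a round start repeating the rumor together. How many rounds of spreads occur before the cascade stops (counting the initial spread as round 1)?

Round 1 — Jo, Nia start repeating the rumor (initial).
Round 2 — checking thresholds:
  Ana: 2 of 2 neighbours ≥ 1, starts repeating the rumor.
Round 3 — no new spreads; cascade stops.

2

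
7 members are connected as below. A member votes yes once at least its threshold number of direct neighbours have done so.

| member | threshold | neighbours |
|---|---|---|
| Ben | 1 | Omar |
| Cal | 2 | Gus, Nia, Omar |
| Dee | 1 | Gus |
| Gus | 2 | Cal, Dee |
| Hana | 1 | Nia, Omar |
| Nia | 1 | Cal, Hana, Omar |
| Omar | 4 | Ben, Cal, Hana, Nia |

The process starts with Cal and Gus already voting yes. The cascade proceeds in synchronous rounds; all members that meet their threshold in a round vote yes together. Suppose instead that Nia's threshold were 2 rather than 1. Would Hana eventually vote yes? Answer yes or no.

With Nia's threshold at 2:
Round 1 — Cal, Gus vote yes (initial).
Round 2 — checking thresholds:
  Dee: 1 of 1 neighbours ≥ 1, votes yes.
  Nia: 1 of 3 neighbours < 2, not yet.
  Omar: 1 of 4 neighbours < 4, not yet.
Round 3 — no new yes votes; cascade stops.

no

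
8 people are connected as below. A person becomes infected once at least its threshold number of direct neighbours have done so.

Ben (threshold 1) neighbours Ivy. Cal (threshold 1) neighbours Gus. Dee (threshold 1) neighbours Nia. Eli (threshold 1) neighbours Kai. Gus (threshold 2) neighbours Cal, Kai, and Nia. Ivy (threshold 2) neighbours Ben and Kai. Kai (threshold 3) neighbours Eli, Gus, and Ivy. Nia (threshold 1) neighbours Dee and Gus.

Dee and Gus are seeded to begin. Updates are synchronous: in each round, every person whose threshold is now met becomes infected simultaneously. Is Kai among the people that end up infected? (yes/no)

no

Round 1 — Dee, Gus become infected (initial).
Round 2 — checking thresholds:
  Cal: 1 of 1 neighbours ≥ 1, becomes infected.
  Kai: 1 of 3 neighbours < 3, holds.
  Nia: 2 of 2 neighbours ≥ 1, becomes infected.
Round 3 — no new infections; cascade stops.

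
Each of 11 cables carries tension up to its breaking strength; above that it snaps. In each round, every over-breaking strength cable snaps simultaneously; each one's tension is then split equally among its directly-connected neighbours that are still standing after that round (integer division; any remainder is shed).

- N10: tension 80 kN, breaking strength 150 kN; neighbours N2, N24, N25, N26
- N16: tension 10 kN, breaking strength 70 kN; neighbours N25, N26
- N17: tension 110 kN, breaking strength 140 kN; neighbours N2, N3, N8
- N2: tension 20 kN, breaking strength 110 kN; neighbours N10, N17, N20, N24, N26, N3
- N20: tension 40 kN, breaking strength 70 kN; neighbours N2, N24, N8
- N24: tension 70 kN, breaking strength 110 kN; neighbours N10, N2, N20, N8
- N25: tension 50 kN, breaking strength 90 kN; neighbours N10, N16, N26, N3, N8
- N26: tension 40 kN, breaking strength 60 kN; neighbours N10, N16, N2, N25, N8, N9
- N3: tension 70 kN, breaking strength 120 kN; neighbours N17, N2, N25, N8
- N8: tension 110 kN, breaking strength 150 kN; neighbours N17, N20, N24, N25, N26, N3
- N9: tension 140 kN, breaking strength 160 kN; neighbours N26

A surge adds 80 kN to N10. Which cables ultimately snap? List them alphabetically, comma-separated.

N10, N17, N2, N20, N24, N25, N26, N3, N8

Round 1 — N10 at 160 > 150. N10 snaps.
  N10 sheds 160 kN to N2, N24, N25, N26: 40 each.
    N2: 20+40 = 60 ≤ 110
    N24: 70+40 = 110 ≤ 110
    N25: 50+40 = 90 ≤ 90
    N26: 40+40 = 80 > 60
Round 2 — N26 snaps.
  N26 sheds 80 kN to N16, N2, N25, N8, N9: 16 each.
    N16: 10+16 = 26 ≤ 70
    N2: 60+16 = 76 ≤ 110
    N25: 90+16 = 106 > 90
    N8: 110+16 = 126 ≤ 150
    N9: 140+16 = 156 ≤ 160
Round 3 — N25 snaps.
  N25 sheds 106 kN to N16, N3, N8: 35 each (1 lost).
    N16: 26+35 = 61 ≤ 70
    N3: 70+35 = 105 ≤ 120
    N8: 126+35 = 161 > 150
Round 4 — N8 snaps.
  N8 sheds 161 kN to N17, N20, N24, N3: 40 each (1 lost).
    N17: 110+40 = 150 > 140
    N20: 40+40 = 80 > 70
    N24: 110+40 = 150 > 110
    N3: 105+40 = 145 > 120
Round 5 — N17, N20, N24, N3 snap.
  N17 sheds 150 kN to N2: 150 each.
    N2: 76+150 = 226 > 110
  N20 sheds 80 kN to N2: 80 each.
    N2: 226+80 = 306 > 110
  N24 sheds 150 kN to N2: 150 each.
    N2: 306+150 = 456 > 110
  N3 sheds 145 kN to N2: 145 each.
    N2: 456+145 = 601 > 110
Round 6 — N2 snaps.
  N2 sheds 601 kN: no online neighbours, lost.
No further breaks.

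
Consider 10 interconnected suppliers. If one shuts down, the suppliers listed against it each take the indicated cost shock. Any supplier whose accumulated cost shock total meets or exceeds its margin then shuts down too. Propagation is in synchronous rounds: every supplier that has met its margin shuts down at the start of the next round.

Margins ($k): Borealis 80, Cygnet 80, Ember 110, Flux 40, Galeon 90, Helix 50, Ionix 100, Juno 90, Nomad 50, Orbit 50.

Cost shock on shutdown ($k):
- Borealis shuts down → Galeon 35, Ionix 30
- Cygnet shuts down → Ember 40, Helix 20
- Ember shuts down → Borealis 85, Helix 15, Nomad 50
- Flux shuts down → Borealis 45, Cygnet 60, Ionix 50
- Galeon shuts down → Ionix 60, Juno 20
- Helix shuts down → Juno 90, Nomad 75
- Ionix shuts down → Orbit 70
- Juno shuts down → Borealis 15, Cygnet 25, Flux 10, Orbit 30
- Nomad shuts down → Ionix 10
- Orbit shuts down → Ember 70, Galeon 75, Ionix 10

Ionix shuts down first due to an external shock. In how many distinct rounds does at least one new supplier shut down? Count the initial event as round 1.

2

Round 1 — Ionix shuts down (initial).
  Orbit: +70 → 70 ≥ 50
Round 2 — Orbit shuts down.
  Ember: +70 → 70 < 110
  Galeon: +75 → 75 < 90
No further shutdowns.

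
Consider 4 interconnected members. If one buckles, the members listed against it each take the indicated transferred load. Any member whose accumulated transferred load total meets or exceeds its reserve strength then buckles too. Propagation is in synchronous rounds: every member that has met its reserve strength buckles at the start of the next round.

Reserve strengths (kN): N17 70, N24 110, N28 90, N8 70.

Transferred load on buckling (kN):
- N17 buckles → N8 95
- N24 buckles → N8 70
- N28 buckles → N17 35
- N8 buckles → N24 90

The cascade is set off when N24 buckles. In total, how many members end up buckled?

2

Round 1 — N24 buckles (initial).
  N8: +70 → 70 ≥ 70
Round 2 — N8 buckles.
No further bucklings.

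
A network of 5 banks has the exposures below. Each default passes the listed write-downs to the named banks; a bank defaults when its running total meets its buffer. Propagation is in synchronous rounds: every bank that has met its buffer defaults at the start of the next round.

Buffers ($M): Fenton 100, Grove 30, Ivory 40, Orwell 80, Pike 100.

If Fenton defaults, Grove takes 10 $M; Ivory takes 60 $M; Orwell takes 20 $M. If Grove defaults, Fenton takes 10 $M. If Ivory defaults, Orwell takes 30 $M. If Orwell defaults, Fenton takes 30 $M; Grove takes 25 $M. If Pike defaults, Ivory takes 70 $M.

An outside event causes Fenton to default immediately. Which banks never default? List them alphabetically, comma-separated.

Round 1 — Fenton defaults (initial).
  Grove: +10 → 10 < 30
  Ivory: +60 → 60 ≥ 40
  Orwell: +20 → 20 < 80
Round 2 — Ivory defaults.
  Orwell: +30 → 50 < 80
No further defaults.

Grove, Orwell, Pike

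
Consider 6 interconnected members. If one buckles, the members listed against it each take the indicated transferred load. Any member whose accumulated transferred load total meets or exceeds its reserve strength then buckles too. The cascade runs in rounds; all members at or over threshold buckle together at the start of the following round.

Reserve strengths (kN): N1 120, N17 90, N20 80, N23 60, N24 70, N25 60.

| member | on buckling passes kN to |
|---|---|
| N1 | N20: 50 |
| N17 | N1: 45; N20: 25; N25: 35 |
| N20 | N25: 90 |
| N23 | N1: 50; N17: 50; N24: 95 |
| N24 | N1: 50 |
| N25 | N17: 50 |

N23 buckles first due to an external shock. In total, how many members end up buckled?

Round 1 — N23 buckles (initial).
  N1: +50 → 50 < 120
  N17: +50 → 50 < 90
  N24: +95 → 95 ≥ 70
Round 2 — N24 buckles.
  N1: +50 → 100 < 120
No further bucklings.

2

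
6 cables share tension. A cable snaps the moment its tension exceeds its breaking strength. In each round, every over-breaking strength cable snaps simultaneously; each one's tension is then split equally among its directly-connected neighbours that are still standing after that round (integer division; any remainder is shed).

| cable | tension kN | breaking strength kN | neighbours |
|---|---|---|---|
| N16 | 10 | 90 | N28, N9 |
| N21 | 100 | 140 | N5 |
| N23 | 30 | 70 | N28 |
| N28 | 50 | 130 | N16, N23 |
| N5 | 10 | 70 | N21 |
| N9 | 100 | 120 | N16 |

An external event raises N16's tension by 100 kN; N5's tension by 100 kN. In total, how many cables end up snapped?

Round 1 — N16 at 110 > 90; N5 at 110 > 70. N16, N5 snap.
  N16 sheds 110 kN to N28, N9: 55 each.
    N28: 50+55 = 105 ≤ 130
    N9: 100+55 = 155 > 120
  N5 sheds 110 kN to N21: 110 each.
    N21: 100+110 = 210 > 140
Round 2 — N21, N9 snap.
  N21 sheds 210 kN: no online neighbours, lost.
  N9 sheds 155 kN: no online neighbours, lost.
No further breaks.

4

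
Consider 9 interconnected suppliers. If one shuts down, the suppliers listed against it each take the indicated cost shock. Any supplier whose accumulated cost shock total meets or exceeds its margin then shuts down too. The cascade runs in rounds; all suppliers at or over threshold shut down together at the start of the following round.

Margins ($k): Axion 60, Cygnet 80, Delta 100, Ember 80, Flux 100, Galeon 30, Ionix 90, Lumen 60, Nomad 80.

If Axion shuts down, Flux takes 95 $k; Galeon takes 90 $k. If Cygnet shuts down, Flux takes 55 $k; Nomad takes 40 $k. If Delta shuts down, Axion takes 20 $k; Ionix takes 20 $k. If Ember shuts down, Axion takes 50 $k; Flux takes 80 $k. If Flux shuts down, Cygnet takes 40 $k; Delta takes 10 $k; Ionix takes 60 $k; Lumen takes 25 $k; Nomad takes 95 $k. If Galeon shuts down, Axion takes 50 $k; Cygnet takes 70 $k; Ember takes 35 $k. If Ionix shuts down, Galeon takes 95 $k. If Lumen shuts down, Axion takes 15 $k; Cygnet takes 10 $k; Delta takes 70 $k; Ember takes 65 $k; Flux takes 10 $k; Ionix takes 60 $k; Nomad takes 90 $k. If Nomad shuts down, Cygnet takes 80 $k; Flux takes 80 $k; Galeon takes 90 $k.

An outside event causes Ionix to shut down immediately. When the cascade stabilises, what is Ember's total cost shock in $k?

Round 1 — Ionix shuts down (initial).
  Galeon: +95 → 95 ≥ 30
Round 2 — Galeon shuts down.
  Axion: +50 → 50 < 60
  Cygnet: +70 → 70 < 80
  Ember: +35 → 35 < 80
No further shutdowns.

35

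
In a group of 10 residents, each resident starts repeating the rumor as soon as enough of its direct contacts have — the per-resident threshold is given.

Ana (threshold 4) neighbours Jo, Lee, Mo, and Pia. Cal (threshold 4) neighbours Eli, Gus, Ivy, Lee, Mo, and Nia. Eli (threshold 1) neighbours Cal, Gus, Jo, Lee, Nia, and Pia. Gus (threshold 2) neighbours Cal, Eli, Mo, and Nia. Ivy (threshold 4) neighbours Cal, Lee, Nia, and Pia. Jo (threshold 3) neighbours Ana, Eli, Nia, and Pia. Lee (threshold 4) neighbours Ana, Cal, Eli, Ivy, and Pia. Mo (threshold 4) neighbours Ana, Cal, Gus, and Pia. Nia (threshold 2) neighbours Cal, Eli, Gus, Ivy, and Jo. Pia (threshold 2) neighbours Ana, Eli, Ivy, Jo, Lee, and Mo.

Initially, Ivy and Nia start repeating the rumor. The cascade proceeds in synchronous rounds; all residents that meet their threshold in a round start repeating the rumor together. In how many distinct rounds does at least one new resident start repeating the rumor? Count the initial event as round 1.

5

Round 1 — Ivy, Nia start repeating the rumor (initial).
Round 2 — checking thresholds:
  Cal: 2 of 6 neighbours < 4, not yet.
  Eli: 1 of 6 neighbours ≥ 1, starts repeating the rumor.
  Gus: 1 of 4 neighbours < 2, not yet.
  Jo: 1 of 4 neighbours < 3, not yet.
  Lee: 1 of 5 neighbours < 4, not yet.
  Pia: 1 of 6 neighbours < 2, not yet.
Round 3 — checking thresholds:
  Cal: 3 of 6 neighbours < 4, not yet.
  Gus: 2 of 4 neighbours ≥ 2, starts repeating the rumor.
  Jo: 2 of 4 neighbours < 3, not yet.
  Lee: 2 of 5 neighbours < 4, not yet.
  Pia: 2 of 6 neighbours ≥ 2, starts repeating the rumor.
Round 4 — checking thresholds:
  Ana: 1 of 4 neighbours < 4, not yet.
  Cal: 4 of 6 neighbours ≥ 4, starts repeating the rumor.
  Jo: 3 of 4 neighbours ≥ 3, starts repeating the rumor.
  Lee: 3 of 5 neighbours < 4, not yet.
  Mo: 2 of 4 neighbours < 4, not yet.
Round 5 — checking thresholds:
  Ana: 2 of 4 neighbours < 4, not yet.
  Lee: 4 of 5 neighbours ≥ 4, starts repeating the rumor.
  Mo: 3 of 4 neighbours < 4, not yet.
Round 6 — no new spreads; cascade stops.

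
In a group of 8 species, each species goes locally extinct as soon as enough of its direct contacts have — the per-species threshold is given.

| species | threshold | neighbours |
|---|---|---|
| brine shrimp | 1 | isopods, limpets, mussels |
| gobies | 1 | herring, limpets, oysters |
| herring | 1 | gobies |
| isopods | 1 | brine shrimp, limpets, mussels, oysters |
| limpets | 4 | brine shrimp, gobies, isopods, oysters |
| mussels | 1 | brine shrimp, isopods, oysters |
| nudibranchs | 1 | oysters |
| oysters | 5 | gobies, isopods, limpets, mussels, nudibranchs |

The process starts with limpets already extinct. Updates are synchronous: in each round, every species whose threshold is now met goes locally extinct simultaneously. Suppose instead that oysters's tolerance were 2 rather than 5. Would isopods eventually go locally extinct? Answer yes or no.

With oysters's tolerance at 2:
Round 1 — limpets goes locally extinct (initial).
Round 2 — checking thresholds:
  brine shrimp: 1 of 3 neighbours ≥ 1, goes locally extinct.
  gobies: 1 of 3 neighbours ≥ 1, goes locally extinct.
  isopods: 1 of 4 neighbours ≥ 1, goes locally extinct.
  oysters: 1 of 5 neighbours < 2, not yet.
Round 3 — checking thresholds:
  herring: 1 of 1 neighbours ≥ 1, goes locally extinct.
  mussels: 2 of 3 neighbours ≥ 1, goes locally extinct.
  oysters: 3 of 5 neighbours ≥ 2, goes locally extinct.
Round 4 — checking thresholds:
  nudibranchs: 1 of 1 neighbours ≥ 1, goes locally extinct.
Round 5 — no new extinctions; cascade stops.

yes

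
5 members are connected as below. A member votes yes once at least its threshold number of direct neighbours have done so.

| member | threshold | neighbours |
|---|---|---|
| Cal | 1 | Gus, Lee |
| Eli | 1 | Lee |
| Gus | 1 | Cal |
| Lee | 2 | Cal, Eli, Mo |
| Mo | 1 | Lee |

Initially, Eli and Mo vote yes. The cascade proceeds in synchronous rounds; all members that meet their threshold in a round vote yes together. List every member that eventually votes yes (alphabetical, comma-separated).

Round 1 — Eli, Mo vote yes (initial).
Round 2 — checking thresholds:
  Lee: 2 of 3 neighbours ≥ 2, votes yes.
Round 3 — checking thresholds:
  Cal: 1 of 2 neighbours ≥ 1, votes yes.
Round 4 — checking thresholds:
  Gus: 1 of 1 neighbours ≥ 1, votes yes.
Round 5 — no new yes votes; cascade stops.

Cal, Eli, Gus, Lee, Mo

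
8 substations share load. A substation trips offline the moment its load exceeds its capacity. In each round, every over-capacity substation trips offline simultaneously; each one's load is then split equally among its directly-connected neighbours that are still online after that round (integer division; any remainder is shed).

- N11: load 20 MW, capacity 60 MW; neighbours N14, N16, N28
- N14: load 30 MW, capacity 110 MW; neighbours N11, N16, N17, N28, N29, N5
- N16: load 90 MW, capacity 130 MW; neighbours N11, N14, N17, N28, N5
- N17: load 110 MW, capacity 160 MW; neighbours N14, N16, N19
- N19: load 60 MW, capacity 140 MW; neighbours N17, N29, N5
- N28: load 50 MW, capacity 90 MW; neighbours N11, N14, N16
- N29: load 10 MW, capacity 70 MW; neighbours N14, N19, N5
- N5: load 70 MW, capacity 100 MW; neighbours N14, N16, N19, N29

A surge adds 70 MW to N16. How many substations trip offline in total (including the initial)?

Round 1 — N16 at 160 > 130. N16 trips offline.
  N16 sheds 160 MW to N11, N14, N17, N28, N5: 32 each.
    N11: 20+32 = 52 ≤ 60
    N14: 30+32 = 62 ≤ 110
    N17: 110+32 = 142 ≤ 160
    N28: 50+32 = 82 ≤ 90
    N5: 70+32 = 102 > 100
Round 2 — N5 trips offline.
  N5 sheds 102 MW to N14, N19, N29: 34 each.
    N14: 62+34 = 96 ≤ 110
    N19: 60+34 = 94 ≤ 140
    N29: 10+34 = 44 ≤ 70
No further trips.

2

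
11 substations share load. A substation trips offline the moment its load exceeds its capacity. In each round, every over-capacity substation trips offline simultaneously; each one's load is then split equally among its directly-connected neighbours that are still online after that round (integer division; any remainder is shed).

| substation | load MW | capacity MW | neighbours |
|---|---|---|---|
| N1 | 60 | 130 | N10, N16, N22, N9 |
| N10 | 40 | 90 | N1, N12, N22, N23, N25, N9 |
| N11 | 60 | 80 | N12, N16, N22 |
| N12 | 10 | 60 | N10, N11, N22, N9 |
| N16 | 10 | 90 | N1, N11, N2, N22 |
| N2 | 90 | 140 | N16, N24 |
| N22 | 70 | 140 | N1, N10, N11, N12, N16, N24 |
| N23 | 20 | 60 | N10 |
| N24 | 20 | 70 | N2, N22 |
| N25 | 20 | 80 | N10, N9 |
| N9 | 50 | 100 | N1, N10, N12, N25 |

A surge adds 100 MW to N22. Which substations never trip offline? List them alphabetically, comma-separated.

Round 1 — N22 at 170 > 140. N22 trips offline.
  N22 sheds 170 MW to N1, N10, N11, N12, N16, N24: 28 each (2 lost).
    N1: 60+28 = 88 ≤ 130
    N10: 40+28 = 68 ≤ 90
    N11: 60+28 = 88 > 80
    N12: 10+28 = 38 ≤ 60
    N16: 10+28 = 38 ≤ 90
    N24: 20+28 = 48 ≤ 70
Round 2 — N11 trips offline.
  N11 sheds 88 MW to N12, N16: 44 each.
    N12: 38+44 = 82 > 60
    N16: 38+44 = 82 ≤ 90
Round 3 — N12 trips offline.
  N12 sheds 82 MW to N10, N9: 41 each.
    N10: 68+41 = 109 > 90
    N9: 50+41 = 91 ≤ 100
Round 4 — N10 trips offline.
  N10 sheds 109 MW to N1, N23, N25, N9: 27 each (1 lost).
    N1: 88+27 = 115 ≤ 130
    N23: 20+27 = 47 ≤ 60
    N25: 20+27 = 47 ≤ 80
    N9: 91+27 = 118 > 100
Round 5 — N9 trips offline.
  N9 sheds 118 MW to N1, N25: 59 each.
    N1: 115+59 = 174 > 130
    N25: 47+59 = 106 > 80
Round 6 — N1, N25 trip offline.
  N1 sheds 174 MW to N16: 174 each.
    N16: 82+174 = 256 > 90
  N25 sheds 106 MW: no online neighbours, lost.
Round 7 — N16 trips offline.
  N16 sheds 256 MW to N2: 256 each.
    N2: 90+256 = 346 > 140
Round 8 — N2 trips offline.
  N2 sheds 346 MW to N24: 346 each.
    N24: 48+346 = 394 > 70
Round 9 — N24 trips offline.
  N24 sheds 394 MW: no online neighbours, lost.
No further trips.

N23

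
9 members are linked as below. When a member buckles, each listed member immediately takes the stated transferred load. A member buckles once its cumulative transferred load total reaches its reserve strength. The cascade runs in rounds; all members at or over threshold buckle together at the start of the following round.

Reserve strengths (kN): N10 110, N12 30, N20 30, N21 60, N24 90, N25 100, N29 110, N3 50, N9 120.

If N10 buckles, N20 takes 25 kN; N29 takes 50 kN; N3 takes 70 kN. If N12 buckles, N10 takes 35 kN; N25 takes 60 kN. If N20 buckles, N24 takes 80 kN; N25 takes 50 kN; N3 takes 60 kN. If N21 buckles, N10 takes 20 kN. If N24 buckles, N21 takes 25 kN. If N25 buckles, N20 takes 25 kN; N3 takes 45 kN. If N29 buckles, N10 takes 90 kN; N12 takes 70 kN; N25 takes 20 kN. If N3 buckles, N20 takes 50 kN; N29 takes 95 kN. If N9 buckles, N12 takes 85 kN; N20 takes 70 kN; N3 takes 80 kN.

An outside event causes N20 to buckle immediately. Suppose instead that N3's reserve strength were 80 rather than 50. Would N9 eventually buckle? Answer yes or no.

no

With N3's reserve strength at 80:
Round 1 — N20 buckles (initial).
  N24: +80 → 80 < 90
  N25: +50 → 50 < 100
  N3: +60 → 60 < 80
No further bucklings.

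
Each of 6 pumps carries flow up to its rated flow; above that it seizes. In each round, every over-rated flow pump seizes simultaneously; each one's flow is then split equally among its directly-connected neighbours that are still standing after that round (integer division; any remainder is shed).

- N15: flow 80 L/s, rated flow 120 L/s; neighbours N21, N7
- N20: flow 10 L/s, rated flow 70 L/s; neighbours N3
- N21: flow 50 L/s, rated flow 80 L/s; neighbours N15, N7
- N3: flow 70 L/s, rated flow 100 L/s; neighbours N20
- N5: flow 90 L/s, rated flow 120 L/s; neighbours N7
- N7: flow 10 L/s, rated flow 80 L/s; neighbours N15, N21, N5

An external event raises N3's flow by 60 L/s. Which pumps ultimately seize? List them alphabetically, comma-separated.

Round 1 — N3 at 130 > 100. N3 seizes.
  N3 sheds 130 L/s to N20: 130 each.
    N20: 10+130 = 140 > 70
Round 2 — N20 seizes.
  N20 sheds 140 L/s: no online neighbours, lost.
No further seizures.

N20, N3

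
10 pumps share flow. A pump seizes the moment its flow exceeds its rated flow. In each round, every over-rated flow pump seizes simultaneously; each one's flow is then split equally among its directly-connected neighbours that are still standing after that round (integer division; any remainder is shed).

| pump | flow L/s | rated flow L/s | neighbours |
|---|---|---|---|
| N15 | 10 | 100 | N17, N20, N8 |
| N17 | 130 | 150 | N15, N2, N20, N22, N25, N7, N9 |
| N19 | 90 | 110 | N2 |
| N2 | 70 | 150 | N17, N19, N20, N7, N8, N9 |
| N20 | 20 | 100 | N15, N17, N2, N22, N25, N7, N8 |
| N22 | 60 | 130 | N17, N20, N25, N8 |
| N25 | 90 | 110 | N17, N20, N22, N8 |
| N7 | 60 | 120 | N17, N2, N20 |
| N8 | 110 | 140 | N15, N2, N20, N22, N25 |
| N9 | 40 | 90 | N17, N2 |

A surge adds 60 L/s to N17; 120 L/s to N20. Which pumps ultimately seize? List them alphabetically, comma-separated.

Round 1 — N17 at 190 > 150; N20 at 140 > 100. N17, N20 seize.
  N17 sheds 190 L/s to N15, N2, N22, N25, N7, N9: 31 each (4 lost).
    N15: 10+31 = 41 ≤ 100
    N2: 70+31 = 101 ≤ 150
    N22: 60+31 = 91 ≤ 130
    N25: 90+31 = 121 > 110
    N7: 60+31 = 91 ≤ 120
    N9: 40+31 = 71 ≤ 90
  N20 sheds 140 L/s to N15, N2, N22, N25, N7, N8: 23 each (2 lost).
    N15: 41+23 = 64 ≤ 100
    N2: 101+23 = 124 ≤ 150
    N22: 91+23 = 114 ≤ 130
    N25: 121+23 = 144 > 110
    N7: 91+23 = 114 ≤ 120
    N8: 110+23 = 133 ≤ 140
Round 2 — N25 seizes.
  N25 sheds 144 L/s to N22, N8: 72 each.
    N22: 114+72 = 186 > 130
    N8: 133+72 = 205 > 140
Round 3 — N22, N8 seize.
  N22 sheds 186 L/s: no online neighbours, lost.
  N8 sheds 205 L/s to N15, N2: 102 each (1 lost).
    N15: 64+102 = 166 > 100
    N2: 124+102 = 226 > 150
Round 4 — N15, N2 seize.
  N15 sheds 166 L/s: no online neighbours, lost.
  N2 sheds 226 L/s to N19, N7, N9: 75 each (1 lost).
    N19: 90+75 = 165 > 110
    N7: 114+75 = 189 > 120
    N9: 71+75 = 146 > 90
Round 5 — N19, N7, N9 seize.
  N19 sheds 165 L/s: no online neighbours, lost.
  N7 sheds 189 L/s: no online neighbours, lost.
  N9 sheds 146 L/s: no online neighbours, lost.
No further seizures.

N15, N17, N19, N2, N20, N22, N25, N7, N8, N9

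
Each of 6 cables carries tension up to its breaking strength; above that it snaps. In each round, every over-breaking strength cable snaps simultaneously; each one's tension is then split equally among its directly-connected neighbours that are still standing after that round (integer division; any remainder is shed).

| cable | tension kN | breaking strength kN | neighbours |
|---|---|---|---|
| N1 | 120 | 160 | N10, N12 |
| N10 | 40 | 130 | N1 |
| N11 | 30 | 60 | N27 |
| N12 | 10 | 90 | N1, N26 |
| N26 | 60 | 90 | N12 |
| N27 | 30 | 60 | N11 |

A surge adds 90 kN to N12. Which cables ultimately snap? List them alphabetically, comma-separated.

N1, N10, N12, N26

Round 1 — N12 at 100 > 90. N12 snaps.
  N12 sheds 100 kN to N1, N26: 50 each.
    N1: 120+50 = 170 > 160
    N26: 60+50 = 110 > 90
Round 2 — N1, N26 snap.
  N1 sheds 170 kN to N10: 170 each.
    N10: 40+170 = 210 > 130
  N26 sheds 110 kN: no online neighbours, lost.
Round 3 — N10 snaps.
  N10 sheds 210 kN: no online neighbours, lost.
No further breaks.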